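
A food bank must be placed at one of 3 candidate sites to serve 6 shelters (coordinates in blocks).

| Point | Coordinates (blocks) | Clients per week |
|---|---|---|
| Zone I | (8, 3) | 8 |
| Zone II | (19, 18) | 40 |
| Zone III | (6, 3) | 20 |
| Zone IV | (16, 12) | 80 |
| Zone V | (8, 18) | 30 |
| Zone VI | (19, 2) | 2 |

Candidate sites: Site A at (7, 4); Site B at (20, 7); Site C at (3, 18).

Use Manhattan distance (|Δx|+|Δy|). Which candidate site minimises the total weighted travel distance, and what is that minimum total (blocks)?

Total weighted distance at each candidate:
  Site A (7, 4): total = 2934
  Site B (20, 7): total = 2390
  Site C (3, 18): total = 2894
Minimum is at Site B with total 2390 blocks.

Site B, total 2390 blocks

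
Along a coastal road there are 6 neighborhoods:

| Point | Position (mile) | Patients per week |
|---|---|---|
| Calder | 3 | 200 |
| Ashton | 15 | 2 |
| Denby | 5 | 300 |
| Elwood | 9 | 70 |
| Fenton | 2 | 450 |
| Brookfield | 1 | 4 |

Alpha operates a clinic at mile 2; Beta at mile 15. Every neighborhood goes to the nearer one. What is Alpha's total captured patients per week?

The indifferent point is the midpoint (2+15)/2 = 8.5; neighborhoods left of it (closer to Alpha at 2) go to Alpha, those right go to Beta.
  Brookfield at 1 (w=4) → Alpha
  Fenton at 2 (w=450) → Alpha
  Calder at 3 (w=200) → Alpha
  Denby at 5 (w=300) → Alpha
  Elwood at 9 (w=70) → Beta
  Ashton at 15 (w=2) → Beta
Alpha captures 954; Beta captures 72.

954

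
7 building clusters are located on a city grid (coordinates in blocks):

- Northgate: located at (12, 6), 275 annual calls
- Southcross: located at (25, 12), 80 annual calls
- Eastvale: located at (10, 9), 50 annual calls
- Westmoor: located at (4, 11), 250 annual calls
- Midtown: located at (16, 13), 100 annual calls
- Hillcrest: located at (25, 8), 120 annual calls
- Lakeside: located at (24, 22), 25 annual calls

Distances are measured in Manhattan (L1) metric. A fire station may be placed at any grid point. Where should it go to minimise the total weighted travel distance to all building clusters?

(12, 11)

Manhattan distance separates: Σwᵢ(|x−xᵢ|+|y−yᵢ|) = Σwᵢ|x−xᵢ| + Σwᵢ|y−yᵢ|, so x and y are optimised independently as 1-D weighted medians.
Total weight W = 900; half = 450.
x-coordinate, sorted with cumulative weight:
  x=4 (Westmoor, w=250) cum 250
  x=10 (Eastvale, w=50) cum 300
  x=12 (Northgate, w=275) cum 575  ← median
  x=16 (Midtown, w=100) cum 675
  x=24 (Lakeside, w=25) cum 700
  x=25 (Southcross, w=80) cum 780
  x=25 (Hillcrest, w=120) cum 900
⇒ x* = 12
y-coordinate, sorted with cumulative weight:
  y=6 (Northgate, w=275) cum 275
  y=8 (Hillcrest, w=120) cum 395
  y=9 (Eastvale, w=50) cum 445
  y=11 (Westmoor, w=250) cum 695  ← median
  y=12 (Southcross, w=80) cum 775
  y=13 (Midtown, w=100) cum 875
  y=22 (Lakeside, w=25) cum 900
⇒ y* = 11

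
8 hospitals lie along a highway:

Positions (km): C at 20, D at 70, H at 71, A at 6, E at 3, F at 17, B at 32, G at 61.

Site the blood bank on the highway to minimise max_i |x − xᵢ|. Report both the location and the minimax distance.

location 37, max distance 34

The 1-center on a line is the midpoint of the two extreme points: leftmost at 3, rightmost at 71.
Optimal location = (3 + 71)/2 = 37; maximum distance = (71 − 3)/2 = 34.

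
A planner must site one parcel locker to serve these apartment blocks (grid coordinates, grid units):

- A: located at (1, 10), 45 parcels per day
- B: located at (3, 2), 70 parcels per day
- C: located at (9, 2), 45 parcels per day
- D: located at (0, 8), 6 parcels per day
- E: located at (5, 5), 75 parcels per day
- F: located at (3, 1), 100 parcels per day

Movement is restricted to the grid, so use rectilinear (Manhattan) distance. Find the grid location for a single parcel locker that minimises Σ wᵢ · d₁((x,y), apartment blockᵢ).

(3, 2)

Manhattan distance separates: Σwᵢ(|x−xᵢ|+|y−yᵢ|) = Σwᵢ|x−xᵢ| + Σwᵢ|y−yᵢ|, so x and y are optimised independently as 1-D weighted medians.
Total weight W = 341; half = 170.5.
x-coordinate, sorted with cumulative weight:
  x=0 (D, w=6) cum 6
  x=1 (A, w=45) cum 51
  x=3 (B, w=70) cum 121
  x=3 (F, w=100) cum 221  ← median
  x=5 (E, w=75) cum 296
  x=9 (C, w=45) cum 341
⇒ x* = 3
y-coordinate, sorted with cumulative weight:
  y=1 (F, w=100) cum 100
  y=2 (B, w=70) cum 170
  y=2 (C, w=45) cum 215  ← median
  y=5 (E, w=75) cum 290
  y=8 (D, w=6) cum 296
  y=10 (A, w=45) cum 341
⇒ y* = 2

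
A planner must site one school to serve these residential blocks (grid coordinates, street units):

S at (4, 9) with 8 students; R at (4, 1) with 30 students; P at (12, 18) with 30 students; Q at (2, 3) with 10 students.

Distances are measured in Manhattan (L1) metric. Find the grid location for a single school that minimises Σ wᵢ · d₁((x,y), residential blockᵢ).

(4, 3)

Manhattan distance separates: Σwᵢ(|x−xᵢ|+|y−yᵢ|) = Σwᵢ|x−xᵢ| + Σwᵢ|y−yᵢ|, so x and y are optimised independently as 1-D weighted medians.
Total weight W = 78; half = 39.
x-coordinate, sorted with cumulative weight:
  x=2 (Q, w=10) cum 10
  x=4 (S, w=8) cum 18
  x=4 (R, w=30) cum 48  ← median
  x=12 (P, w=30) cum 78
⇒ x* = 4
y-coordinate, sorted with cumulative weight:
  y=1 (R, w=30) cum 30
  y=3 (Q, w=10) cum 40  ← median
  y=9 (S, w=8) cum 48
  y=18 (P, w=30) cum 78
⇒ y* = 3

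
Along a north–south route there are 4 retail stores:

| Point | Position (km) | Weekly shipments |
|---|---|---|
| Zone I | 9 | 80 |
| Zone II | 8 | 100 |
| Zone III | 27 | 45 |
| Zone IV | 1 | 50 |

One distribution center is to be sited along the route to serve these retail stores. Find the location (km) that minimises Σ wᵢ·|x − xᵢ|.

For a sum of weighted absolute distances on a line, the optimum is the weighted median (not the mean). Total weight W = 275; half-weight = 137.5.
Sort by position and accumulate weight:
  km 1 (Zone IV, w=50) → cum 50
  km 8 (Zone II, w=100) → cum 150  ≥ 137.5 → median here
  km 9 (Zone I, w=80) → cum 230
  km 27 (Zone III, w=45) → cum 275
Optimal location: km 8.

x = 8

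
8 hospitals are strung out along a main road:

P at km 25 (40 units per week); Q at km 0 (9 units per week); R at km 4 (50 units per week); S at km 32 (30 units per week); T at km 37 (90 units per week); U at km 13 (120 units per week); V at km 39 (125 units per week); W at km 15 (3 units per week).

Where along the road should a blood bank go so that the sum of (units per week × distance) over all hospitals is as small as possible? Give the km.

For a sum of weighted absolute distances on a line, the optimum is the weighted median (not the mean). Total weight W = 467; half-weight = 233.5.
Sort by position and accumulate weight:
  km 0 (Q, w=9) → cum 9
  km 4 (R, w=50) → cum 59
  km 13 (U, w=120) → cum 179
  km 15 (W, w=3) → cum 182
  km 25 (P, w=40) → cum 222
  km 32 (S, w=30) → cum 252  ≥ 233.5 → median here
  km 37 (T, w=90) → cum 342
  km 39 (V, w=125) → cum 467
Optimal location: km 32.

x = 32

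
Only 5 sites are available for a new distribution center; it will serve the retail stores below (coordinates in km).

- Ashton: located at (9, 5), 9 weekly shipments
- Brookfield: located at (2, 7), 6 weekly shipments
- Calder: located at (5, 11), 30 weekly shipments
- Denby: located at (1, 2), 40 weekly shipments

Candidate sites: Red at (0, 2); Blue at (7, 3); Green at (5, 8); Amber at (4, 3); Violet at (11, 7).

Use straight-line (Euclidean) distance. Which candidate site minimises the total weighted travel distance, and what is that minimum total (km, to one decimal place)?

Green, total 442.4 km

Total weighted distance at each candidate:
  Red (0, 2): total = 466.6
  Blue (7, 3): total = 554.6
  Green (5, 8): total = 442.4
  Amber (4, 3): total = 443.7
  Violet (11, 7): total = 743.0
Minimum is at Green with total 442.4 km.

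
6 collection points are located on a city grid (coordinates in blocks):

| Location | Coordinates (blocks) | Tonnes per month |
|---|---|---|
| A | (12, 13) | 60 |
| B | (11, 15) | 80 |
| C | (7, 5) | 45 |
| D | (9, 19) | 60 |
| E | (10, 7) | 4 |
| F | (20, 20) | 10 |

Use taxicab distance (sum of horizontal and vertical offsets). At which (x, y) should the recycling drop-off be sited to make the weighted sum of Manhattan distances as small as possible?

Manhattan distance separates: Σwᵢ(|x−xᵢ|+|y−yᵢ|) = Σwᵢ|x−xᵢ| + Σwᵢ|y−yᵢ|, so x and y are optimised independently as 1-D weighted medians.
Total weight W = 259; half = 129.5.
x-coordinate, sorted with cumulative weight:
  x=7 (C, w=45) cum 45
  x=9 (D, w=60) cum 105
  x=10 (E, w=4) cum 109
  x=11 (B, w=80) cum 189  ← median
  x=12 (A, w=60) cum 249
  x=20 (F, w=10) cum 259
⇒ x* = 11
y-coordinate, sorted with cumulative weight:
  y=5 (C, w=45) cum 45
  y=7 (E, w=4) cum 49
  y=13 (A, w=60) cum 109
  y=15 (B, w=80) cum 189  ← median
  y=19 (D, w=60) cum 249
  y=20 (F, w=10) cum 259
⇒ y* = 15

(11, 15)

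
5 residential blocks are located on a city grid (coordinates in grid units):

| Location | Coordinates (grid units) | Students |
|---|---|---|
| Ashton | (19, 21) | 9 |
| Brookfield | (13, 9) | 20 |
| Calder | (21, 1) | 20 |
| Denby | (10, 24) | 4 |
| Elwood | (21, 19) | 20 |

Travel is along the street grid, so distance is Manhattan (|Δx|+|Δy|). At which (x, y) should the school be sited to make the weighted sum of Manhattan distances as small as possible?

(21, 9)

Manhattan distance separates: Σwᵢ(|x−xᵢ|+|y−yᵢ|) = Σwᵢ|x−xᵢ| + Σwᵢ|y−yᵢ|, so x and y are optimised independently as 1-D weighted medians.
Total weight W = 73; half = 36.5.
x-coordinate, sorted with cumulative weight:
  x=10 (Denby, w=4) cum 4
  x=13 (Brookfield, w=20) cum 24
  x=19 (Ashton, w=9) cum 33
  x=21 (Calder, w=20) cum 53  ← median
  x=21 (Elwood, w=20) cum 73
⇒ x* = 21
y-coordinate, sorted with cumulative weight:
  y=1 (Calder, w=20) cum 20
  y=9 (Brookfield, w=20) cum 40  ← median
  y=19 (Elwood, w=20) cum 60
  y=21 (Ashton, w=9) cum 69
  y=24 (Denby, w=4) cum 73
⇒ y* = 9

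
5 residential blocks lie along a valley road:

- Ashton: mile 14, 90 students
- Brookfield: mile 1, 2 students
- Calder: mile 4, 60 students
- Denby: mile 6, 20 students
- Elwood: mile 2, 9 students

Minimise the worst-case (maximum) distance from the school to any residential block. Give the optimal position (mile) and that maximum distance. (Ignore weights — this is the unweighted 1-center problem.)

The 1-center on a line is the midpoint of the two extreme points: leftmost at 1, rightmost at 14.
Optimal location = (1 + 14)/2 = 7.5; maximum distance = (14 − 1)/2 = 6.5.

location 7.5, max distance 6.5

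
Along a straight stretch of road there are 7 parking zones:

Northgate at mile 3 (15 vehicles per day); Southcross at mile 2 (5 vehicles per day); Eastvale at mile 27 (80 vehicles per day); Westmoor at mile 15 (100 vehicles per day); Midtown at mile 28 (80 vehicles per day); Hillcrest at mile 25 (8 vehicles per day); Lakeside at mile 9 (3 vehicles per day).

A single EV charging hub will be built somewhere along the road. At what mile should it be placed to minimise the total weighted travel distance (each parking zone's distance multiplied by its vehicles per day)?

x = 27

For a sum of weighted absolute distances on a line, the optimum is the weighted median (not the mean). Total weight W = 291; half-weight = 145.5.
Sort by position and accumulate weight:
  mile 2 (Southcross, w=5) → cum 5
  mile 3 (Northgate, w=15) → cum 20
  mile 9 (Lakeside, w=3) → cum 23
  mile 15 (Westmoor, w=100) → cum 123
  mile 25 (Hillcrest, w=8) → cum 131
  mile 27 (Eastvale, w=80) → cum 211  ≥ 145.5 → median here
  mile 28 (Midtown, w=80) → cum 291
Optimal location: mile 27.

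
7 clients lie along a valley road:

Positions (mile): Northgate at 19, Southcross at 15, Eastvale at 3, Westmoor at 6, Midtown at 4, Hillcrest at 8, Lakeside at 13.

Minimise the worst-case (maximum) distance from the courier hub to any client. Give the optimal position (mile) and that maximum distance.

location 11, max distance 8

The 1-center on a line is the midpoint of the two extreme points: leftmost at 3, rightmost at 19.
Optimal location = (3 + 19)/2 = 11; maximum distance = (19 − 3)/2 = 8.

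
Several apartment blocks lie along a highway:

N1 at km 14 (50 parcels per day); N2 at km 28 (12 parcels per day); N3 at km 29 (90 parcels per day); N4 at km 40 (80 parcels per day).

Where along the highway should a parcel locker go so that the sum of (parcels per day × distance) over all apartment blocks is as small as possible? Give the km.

x = 29

For a sum of weighted absolute distances on a line, the optimum is the weighted median (not the mean). Total weight W = 232; half-weight = 116.
Sort by position and accumulate weight:
  km 14 (N1, w=50) → cum 50
  km 28 (N2, w=12) → cum 62
  km 29 (N3, w=90) → cum 152  ≥ 116 → median here
  km 40 (N4, w=80) → cum 232
Optimal location: km 29.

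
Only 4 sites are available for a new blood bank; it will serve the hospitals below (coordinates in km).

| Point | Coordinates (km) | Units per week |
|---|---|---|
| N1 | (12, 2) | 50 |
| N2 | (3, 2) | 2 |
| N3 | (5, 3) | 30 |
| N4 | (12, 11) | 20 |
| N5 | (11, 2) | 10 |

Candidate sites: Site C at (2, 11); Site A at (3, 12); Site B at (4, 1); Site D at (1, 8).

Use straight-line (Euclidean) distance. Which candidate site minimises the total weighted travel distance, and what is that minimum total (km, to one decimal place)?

Site B, total 799.9 km

Total weighted distance at each candidate:
  Site C (2, 11): total = 1274.4
  Site A (3, 12): total = 1278.4
  Site B (4, 1): total = 799.9
  Site D (1, 8): total = 1175.9
Minimum is at Site B with total 799.9 km.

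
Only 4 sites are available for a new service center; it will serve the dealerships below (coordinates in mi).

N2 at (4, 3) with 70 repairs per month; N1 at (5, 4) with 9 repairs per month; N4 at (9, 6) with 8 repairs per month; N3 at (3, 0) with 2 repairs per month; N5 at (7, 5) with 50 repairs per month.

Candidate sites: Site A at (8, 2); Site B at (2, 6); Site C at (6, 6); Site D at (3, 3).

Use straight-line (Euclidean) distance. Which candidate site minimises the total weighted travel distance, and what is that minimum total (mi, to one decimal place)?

Site D, total 373.4 mi

Total weighted distance at each candidate:
  Site A (8, 2): total = 522.9
  Site B (2, 6): total = 608.0
  Site C (6, 6): total = 380.6
  Site D (3, 3): total = 373.4
Minimum is at Site D with total 373.4 mi.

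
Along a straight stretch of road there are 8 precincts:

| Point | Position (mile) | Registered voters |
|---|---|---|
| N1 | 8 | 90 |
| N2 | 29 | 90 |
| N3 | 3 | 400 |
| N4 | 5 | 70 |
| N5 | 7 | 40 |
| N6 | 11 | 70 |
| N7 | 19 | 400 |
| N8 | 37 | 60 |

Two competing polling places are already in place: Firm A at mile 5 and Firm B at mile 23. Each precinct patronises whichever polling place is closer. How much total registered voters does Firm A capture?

The indifferent point is the midpoint (5+23)/2 = 14; precincts left of it (closer to Firm A at 5) go to Firm A, those right go to Firm B.
  N3 at 3 (w=400) → Firm A
  N4 at 5 (w=70) → Firm A
  N5 at 7 (w=40) → Firm A
  N1 at 8 (w=90) → Firm A
  N6 at 11 (w=70) → Firm A
  N7 at 19 (w=400) → Firm B
  N2 at 29 (w=90) → Firm B
  N8 at 37 (w=60) → Firm B
Firm A captures 670; Firm B captures 550.

670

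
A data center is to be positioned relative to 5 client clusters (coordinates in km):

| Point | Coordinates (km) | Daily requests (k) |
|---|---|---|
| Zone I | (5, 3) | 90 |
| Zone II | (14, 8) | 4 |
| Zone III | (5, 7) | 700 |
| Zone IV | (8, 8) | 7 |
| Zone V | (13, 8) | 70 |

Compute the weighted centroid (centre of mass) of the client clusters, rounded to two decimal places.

The minimiser of Σwᵢ‖p−pᵢ‖² is the weighted centroid p* = (Σwᵢpᵢ)/(Σwᵢ).
Σwᵢ = 871.
Σwᵢxᵢ = 90·5 + 4·14 + 700·5 + 7·8 + 70·13 = 4972.
Σwᵢyᵢ = 90·3 + 4·8 + 700·7 + 7·8 + 70·8 = 5818.
x* = 4972/871 = 5.71, y* = 5818/871 = 6.68.

(5.71, 6.68)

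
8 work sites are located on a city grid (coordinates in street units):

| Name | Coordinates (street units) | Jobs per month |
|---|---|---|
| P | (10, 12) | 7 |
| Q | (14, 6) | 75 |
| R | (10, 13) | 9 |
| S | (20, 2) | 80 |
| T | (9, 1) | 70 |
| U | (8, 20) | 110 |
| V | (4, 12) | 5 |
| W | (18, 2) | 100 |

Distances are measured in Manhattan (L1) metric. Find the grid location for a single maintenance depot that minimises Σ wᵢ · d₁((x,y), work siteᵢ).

Manhattan distance separates: Σwᵢ(|x−xᵢ|+|y−yᵢ|) = Σwᵢ|x−xᵢ| + Σwᵢ|y−yᵢ|, so x and y are optimised independently as 1-D weighted medians.
Total weight W = 456; half = 228.
x-coordinate, sorted with cumulative weight:
  x=4 (V, w=5) cum 5
  x=8 (U, w=110) cum 115
  x=9 (T, w=70) cum 185
  x=10 (P, w=7) cum 192
  x=10 (R, w=9) cum 201
  x=14 (Q, w=75) cum 276  ← median
  x=18 (W, w=100) cum 376
  x=20 (S, w=80) cum 456
⇒ x* = 14
y-coordinate, sorted with cumulative weight:
  y=1 (T, w=70) cum 70
  y=2 (S, w=80) cum 150
  y=2 (W, w=100) cum 250  ← median
  y=6 (Q, w=75) cum 325
  y=12 (P, w=7) cum 332
  y=12 (V, w=5) cum 337
  y=13 (R, w=9) cum 346
  y=20 (U, w=110) cum 456
⇒ y* = 2

(14, 2)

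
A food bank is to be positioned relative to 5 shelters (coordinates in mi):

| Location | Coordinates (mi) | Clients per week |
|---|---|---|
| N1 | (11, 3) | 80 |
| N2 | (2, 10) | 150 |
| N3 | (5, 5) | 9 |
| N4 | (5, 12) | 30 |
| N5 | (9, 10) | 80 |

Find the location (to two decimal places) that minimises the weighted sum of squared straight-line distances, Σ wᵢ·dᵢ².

(6.00, 8.44)

The minimiser of Σwᵢ‖p−pᵢ‖² is the weighted centroid p* = (Σwᵢpᵢ)/(Σwᵢ).
Σwᵢ = 349.
Σwᵢxᵢ = 80·11 + 150·2 + 9·5 + 30·5 + 80·9 = 2095.
Σwᵢyᵢ = 80·3 + 150·10 + 9·5 + 30·12 + 80·10 = 2945.
x* = 2095/349 = 6.00, y* = 2945/349 = 8.44.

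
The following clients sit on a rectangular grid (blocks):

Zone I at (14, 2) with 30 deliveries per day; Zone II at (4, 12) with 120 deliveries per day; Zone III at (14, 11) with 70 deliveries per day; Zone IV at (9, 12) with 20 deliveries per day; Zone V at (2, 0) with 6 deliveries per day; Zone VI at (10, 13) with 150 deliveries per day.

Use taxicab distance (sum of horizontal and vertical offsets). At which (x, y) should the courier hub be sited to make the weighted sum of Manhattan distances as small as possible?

Manhattan distance separates: Σwᵢ(|x−xᵢ|+|y−yᵢ|) = Σwᵢ|x−xᵢ| + Σwᵢ|y−yᵢ|, so x and y are optimised independently as 1-D weighted medians.
Total weight W = 396; half = 198.
x-coordinate, sorted with cumulative weight:
  x=2 (Zone V, w=6) cum 6
  x=4 (Zone II, w=120) cum 126
  x=9 (Zone IV, w=20) cum 146
  x=10 (Zone VI, w=150) cum 296  ← median
  x=14 (Zone I, w=30) cum 326
  x=14 (Zone III, w=70) cum 396
⇒ x* = 10
y-coordinate, sorted with cumulative weight:
  y=0 (Zone V, w=6) cum 6
  y=2 (Zone I, w=30) cum 36
  y=11 (Zone III, w=70) cum 106
  y=12 (Zone II, w=120) cum 226  ← median
  y=12 (Zone IV, w=20) cum 246
  y=13 (Zone VI, w=150) cum 396
⇒ y* = 12

(10, 12)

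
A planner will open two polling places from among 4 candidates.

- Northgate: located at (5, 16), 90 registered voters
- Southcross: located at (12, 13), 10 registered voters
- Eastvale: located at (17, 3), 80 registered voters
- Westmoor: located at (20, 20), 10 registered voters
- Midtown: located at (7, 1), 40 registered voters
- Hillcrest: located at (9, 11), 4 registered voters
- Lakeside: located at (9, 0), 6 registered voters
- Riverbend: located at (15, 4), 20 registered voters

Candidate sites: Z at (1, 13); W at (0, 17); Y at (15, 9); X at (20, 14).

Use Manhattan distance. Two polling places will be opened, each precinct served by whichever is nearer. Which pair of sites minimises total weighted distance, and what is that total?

{W, Y}, total 2272

Evaluate every pair (each demand assigned to the nearer of the two):
  {W, Y}: total = 2272
  {Z, Y}: total = 2362
  {Z, X}: total = 3086
  {Y, X}: total = 3162
  {W, X}: total = 3236
  {Z, W}: total = 4306
Best pair: {W, Y} with total 2272.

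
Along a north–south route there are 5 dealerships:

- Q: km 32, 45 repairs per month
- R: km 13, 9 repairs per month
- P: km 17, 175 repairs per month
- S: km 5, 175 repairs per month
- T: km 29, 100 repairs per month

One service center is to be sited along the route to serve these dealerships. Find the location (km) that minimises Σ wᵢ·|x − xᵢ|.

x = 17

For a sum of weighted absolute distances on a line, the optimum is the weighted median (not the mean). Total weight W = 504; half-weight = 252.
Sort by position and accumulate weight:
  km 5 (S, w=175) → cum 175
  km 13 (R, w=9) → cum 184
  km 17 (P, w=175) → cum 359  ≥ 252 → median here
  km 29 (T, w=100) → cum 459
  km 32 (Q, w=45) → cum 504
Optimal location: km 17.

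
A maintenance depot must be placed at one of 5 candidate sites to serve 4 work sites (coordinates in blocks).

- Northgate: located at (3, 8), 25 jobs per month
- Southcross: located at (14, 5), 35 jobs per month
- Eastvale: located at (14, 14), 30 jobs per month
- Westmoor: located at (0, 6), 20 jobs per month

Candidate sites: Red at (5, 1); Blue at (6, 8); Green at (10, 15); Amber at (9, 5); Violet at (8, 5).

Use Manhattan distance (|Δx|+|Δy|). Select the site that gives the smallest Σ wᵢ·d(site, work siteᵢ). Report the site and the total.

Total weighted distance at each candidate:
  Red (5, 1): total = 1540
  Blue (6, 8): total = 1040
  Green (10, 15): total = 1370
  Amber (9, 5): total = 1020
  Violet (8, 5): total = 1040
Minimum is at Amber with total 1020 blocks.

Amber, total 1020 blocks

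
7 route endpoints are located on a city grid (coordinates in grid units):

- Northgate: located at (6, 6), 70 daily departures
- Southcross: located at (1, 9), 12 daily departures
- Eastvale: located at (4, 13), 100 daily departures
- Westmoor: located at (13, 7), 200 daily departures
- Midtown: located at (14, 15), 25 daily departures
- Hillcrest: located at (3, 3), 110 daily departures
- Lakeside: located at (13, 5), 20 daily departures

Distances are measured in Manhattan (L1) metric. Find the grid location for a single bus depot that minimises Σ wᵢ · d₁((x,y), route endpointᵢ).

Manhattan distance separates: Σwᵢ(|x−xᵢ|+|y−yᵢ|) = Σwᵢ|x−xᵢ| + Σwᵢ|y−yᵢ|, so x and y are optimised independently as 1-D weighted medians.
Total weight W = 537; half = 268.5.
x-coordinate, sorted with cumulative weight:
  x=1 (Southcross, w=12) cum 12
  x=3 (Hillcrest, w=110) cum 122
  x=4 (Eastvale, w=100) cum 222
  x=6 (Northgate, w=70) cum 292  ← median
  x=13 (Westmoor, w=200) cum 492
  x=13 (Lakeside, w=20) cum 512
  x=14 (Midtown, w=25) cum 537
⇒ x* = 6
y-coordinate, sorted with cumulative weight:
  y=3 (Hillcrest, w=110) cum 110
  y=5 (Lakeside, w=20) cum 130
  y=6 (Northgate, w=70) cum 200
  y=7 (Westmoor, w=200) cum 400  ← median
  y=9 (Southcross, w=12) cum 412
  y=13 (Eastvale, w=100) cum 512
  y=15 (Midtown, w=25) cum 537
⇒ y* = 7

(6, 7)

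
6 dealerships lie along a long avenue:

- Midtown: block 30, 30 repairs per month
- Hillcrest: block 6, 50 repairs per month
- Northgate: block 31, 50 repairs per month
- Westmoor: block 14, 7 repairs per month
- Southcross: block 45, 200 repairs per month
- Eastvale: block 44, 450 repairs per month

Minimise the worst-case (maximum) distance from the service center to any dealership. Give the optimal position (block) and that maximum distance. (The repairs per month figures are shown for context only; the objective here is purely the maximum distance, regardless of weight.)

location 25.5, max distance 19.5

The 1-center on a line is the midpoint of the two extreme points: leftmost at 6, rightmost at 45.
Optimal location = (6 + 45)/2 = 25.5; maximum distance = (45 − 6)/2 = 19.5.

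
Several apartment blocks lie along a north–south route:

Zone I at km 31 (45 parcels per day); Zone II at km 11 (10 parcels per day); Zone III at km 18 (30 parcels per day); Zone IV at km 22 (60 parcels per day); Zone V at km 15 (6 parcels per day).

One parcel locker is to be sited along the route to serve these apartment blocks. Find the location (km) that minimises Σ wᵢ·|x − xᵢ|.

For a sum of weighted absolute distances on a line, the optimum is the weighted median (not the mean). Total weight W = 151; half-weight = 75.5.
Sort by position and accumulate weight:
  km 11 (Zone II, w=10) → cum 10
  km 15 (Zone V, w=6) → cum 16
  km 18 (Zone III, w=30) → cum 46
  km 22 (Zone IV, w=60) → cum 106  ≥ 75.5 → median here
  km 31 (Zone I, w=45) → cum 151
Optimal location: km 22.

x = 22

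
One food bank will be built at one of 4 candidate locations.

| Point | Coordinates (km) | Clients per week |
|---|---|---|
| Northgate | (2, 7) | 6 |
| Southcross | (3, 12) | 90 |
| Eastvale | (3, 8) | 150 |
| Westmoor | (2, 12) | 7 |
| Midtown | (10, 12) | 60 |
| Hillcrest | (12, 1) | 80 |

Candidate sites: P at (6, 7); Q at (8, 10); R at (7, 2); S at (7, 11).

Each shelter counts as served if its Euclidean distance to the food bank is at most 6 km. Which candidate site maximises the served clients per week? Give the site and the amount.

Coverage radius r = 6 km; a point is covered iff (Δx)²+(Δy)² ≤ 6² = 36.
  P (6, 7): covers {Northgate, Southcross, Eastvale} → 246
  Q (8, 10): covers {Southcross, Eastvale, Midtown} → 300
  R (7, 2): covers {Hillcrest} → 80
  S (7, 11): covers {Southcross, Eastvale, Westmoor, Midtown} → 307
Maximum coverage at S: 307 clients per week.

S, covering 307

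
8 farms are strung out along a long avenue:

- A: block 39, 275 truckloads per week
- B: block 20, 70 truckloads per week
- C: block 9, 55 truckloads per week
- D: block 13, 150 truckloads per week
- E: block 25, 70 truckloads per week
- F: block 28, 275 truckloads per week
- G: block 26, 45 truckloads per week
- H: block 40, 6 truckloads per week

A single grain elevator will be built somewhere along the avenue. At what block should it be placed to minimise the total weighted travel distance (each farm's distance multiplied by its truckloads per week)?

For a sum of weighted absolute distances on a line, the optimum is the weighted median (not the mean). Total weight W = 946; half-weight = 473.
Sort by position and accumulate weight:
  block 9 (C, w=55) → cum 55
  block 13 (D, w=150) → cum 205
  block 20 (B, w=70) → cum 275
  block 25 (E, w=70) → cum 345
  block 26 (G, w=45) → cum 390
  block 28 (F, w=275) → cum 665  ≥ 473 → median here
  block 39 (A, w=275) → cum 940
  block 40 (H, w=6) → cum 946
Optimal location: block 28.

x = 28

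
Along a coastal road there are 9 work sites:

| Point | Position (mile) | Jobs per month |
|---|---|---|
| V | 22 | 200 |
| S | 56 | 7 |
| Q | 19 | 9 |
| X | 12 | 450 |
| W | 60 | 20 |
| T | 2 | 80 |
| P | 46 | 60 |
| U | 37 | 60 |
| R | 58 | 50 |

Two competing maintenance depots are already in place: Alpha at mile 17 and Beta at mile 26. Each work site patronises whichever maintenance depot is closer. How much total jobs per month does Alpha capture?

539

The indifferent point is the midpoint (17+26)/2 = 21.5; work sites left of it (closer to Alpha at 17) go to Alpha, those right go to Beta.
  T at 2 (w=80) → Alpha
  X at 12 (w=450) → Alpha
  Q at 19 (w=9) → Alpha
  V at 22 (w=200) → Beta
  U at 37 (w=60) → Beta
  P at 46 (w=60) → Beta
  S at 56 (w=7) → Beta
  R at 58 (w=50) → Beta
  W at 60 (w=20) → Beta
Alpha captures 539; Beta captures 397.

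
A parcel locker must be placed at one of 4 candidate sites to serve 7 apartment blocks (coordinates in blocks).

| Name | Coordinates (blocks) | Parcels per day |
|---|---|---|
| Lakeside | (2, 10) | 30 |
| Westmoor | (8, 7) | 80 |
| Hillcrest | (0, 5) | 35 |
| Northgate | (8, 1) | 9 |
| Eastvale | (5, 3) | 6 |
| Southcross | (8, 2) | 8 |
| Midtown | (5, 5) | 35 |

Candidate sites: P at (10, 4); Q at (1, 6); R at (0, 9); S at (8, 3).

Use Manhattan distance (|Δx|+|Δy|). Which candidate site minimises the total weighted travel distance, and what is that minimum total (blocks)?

Total weighted distance at each candidate:
  P (10, 4): total = 1528
  Q (1, 6): total = 1273
  R (0, 9): total = 1675
  S (8, 3): total = 1279
Minimum is at Q with total 1273 blocks.

Q, total 1273 blocks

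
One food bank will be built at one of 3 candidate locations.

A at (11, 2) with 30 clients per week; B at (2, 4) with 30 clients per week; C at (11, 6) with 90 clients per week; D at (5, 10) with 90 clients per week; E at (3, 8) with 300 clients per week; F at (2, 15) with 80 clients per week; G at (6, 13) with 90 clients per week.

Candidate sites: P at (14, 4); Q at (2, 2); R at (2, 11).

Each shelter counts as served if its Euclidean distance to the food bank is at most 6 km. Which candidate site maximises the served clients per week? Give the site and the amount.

Coverage radius r = 6 km; a point is covered iff (Δx)²+(Δy)² ≤ 6² = 36.
  P (14, 4): covers {A, C} → 120
  Q (2, 2): covers {B} → 30
  R (2, 11): covers {D, E, F, G} → 560
Maximum coverage at R: 560 clients per week.

R, covering 560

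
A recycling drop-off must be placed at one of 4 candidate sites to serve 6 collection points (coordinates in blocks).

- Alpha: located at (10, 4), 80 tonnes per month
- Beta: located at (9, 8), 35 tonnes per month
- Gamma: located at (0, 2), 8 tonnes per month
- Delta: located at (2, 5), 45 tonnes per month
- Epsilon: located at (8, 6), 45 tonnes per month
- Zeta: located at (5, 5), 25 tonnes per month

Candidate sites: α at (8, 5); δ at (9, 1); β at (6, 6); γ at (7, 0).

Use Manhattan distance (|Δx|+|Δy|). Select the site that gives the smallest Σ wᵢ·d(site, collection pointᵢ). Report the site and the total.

Total weighted distance at each candidate:
  α (8, 5): total = 858
  δ (9, 1): total = 1610
  β (6, 6): total = 1100
  γ (7, 0): total = 1922
Minimum is at α with total 858 blocks.

α, total 858 blocks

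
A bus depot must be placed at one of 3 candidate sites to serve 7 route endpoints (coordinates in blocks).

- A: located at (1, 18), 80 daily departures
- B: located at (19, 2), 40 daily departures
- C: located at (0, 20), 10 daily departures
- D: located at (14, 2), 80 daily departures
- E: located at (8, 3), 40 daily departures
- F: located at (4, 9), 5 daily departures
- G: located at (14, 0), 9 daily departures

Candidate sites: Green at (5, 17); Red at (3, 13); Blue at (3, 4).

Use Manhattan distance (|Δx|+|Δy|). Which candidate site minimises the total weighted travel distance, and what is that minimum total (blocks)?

Blue, total 3635 blocks

Total weighted distance at each candidate:
  Green (5, 17): total = 4519
  Red (3, 13): total = 4341
  Blue (3, 4): total = 3635
Minimum is at Blue with total 3635 blocks.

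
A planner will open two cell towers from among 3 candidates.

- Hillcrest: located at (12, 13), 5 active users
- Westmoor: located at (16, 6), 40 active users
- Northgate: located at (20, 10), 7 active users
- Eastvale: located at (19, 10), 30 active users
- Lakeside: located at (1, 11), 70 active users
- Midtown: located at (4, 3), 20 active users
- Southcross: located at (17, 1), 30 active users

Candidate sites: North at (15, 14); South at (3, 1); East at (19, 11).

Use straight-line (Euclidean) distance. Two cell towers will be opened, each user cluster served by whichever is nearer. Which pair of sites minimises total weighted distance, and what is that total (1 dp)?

{South, East}, total 1374.1

Evaluate every pair (each demand assigned to the nearer of the two):
  {South, East}: total = 1374.1
  {North, South}: total = 1706.0
  {North, East}: total = 1908.3
Best pair: {South, East} with total 1374.1.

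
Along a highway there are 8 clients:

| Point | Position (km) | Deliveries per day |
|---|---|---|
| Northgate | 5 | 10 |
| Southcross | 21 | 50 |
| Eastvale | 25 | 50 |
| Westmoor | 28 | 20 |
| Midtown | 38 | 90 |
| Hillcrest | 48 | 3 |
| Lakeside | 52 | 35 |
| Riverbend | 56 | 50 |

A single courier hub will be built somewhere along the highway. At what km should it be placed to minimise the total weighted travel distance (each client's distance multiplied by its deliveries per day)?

For a sum of weighted absolute distances on a line, the optimum is the weighted median (not the mean). Total weight W = 308; half-weight = 154.
Sort by position and accumulate weight:
  km 5 (Northgate, w=10) → cum 10
  km 21 (Southcross, w=50) → cum 60
  km 25 (Eastvale, w=50) → cum 110
  km 28 (Westmoor, w=20) → cum 130
  km 38 (Midtown, w=90) → cum 220  ≥ 154 → median here
  km 48 (Hillcrest, w=3) → cum 223
  km 52 (Lakeside, w=35) → cum 258
  km 56 (Riverbend, w=50) → cum 308
Optimal location: km 38.

x = 38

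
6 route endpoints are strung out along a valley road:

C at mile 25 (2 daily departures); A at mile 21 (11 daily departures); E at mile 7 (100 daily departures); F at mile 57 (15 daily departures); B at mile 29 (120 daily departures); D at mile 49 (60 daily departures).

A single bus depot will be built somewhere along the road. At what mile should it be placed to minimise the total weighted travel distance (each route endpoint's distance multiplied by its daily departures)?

For a sum of weighted absolute distances on a line, the optimum is the weighted median (not the mean). Total weight W = 308; half-weight = 154.
Sort by position and accumulate weight:
  mile 7 (E, w=100) → cum 100
  mile 21 (A, w=11) → cum 111
  mile 25 (C, w=2) → cum 113
  mile 29 (B, w=120) → cum 233  ≥ 154 → median here
  mile 49 (D, w=60) → cum 293
  mile 57 (F, w=15) → cum 308
Optimal location: mile 29.

x = 29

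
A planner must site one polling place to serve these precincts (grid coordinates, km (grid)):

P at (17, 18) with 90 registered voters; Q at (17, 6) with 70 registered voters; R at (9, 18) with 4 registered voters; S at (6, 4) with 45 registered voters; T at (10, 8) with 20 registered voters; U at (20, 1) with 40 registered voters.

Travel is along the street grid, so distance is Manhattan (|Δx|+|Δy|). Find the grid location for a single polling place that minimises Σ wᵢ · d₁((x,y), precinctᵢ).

Manhattan distance separates: Σwᵢ(|x−xᵢ|+|y−yᵢ|) = Σwᵢ|x−xᵢ| + Σwᵢ|y−yᵢ|, so x and y are optimised independently as 1-D weighted medians.
Total weight W = 269; half = 134.5.
x-coordinate, sorted with cumulative weight:
  x=6 (S, w=45) cum 45
  x=9 (R, w=4) cum 49
  x=10 (T, w=20) cum 69
  x=17 (P, w=90) cum 159  ← median
  x=17 (Q, w=70) cum 229
  x=20 (U, w=40) cum 269
⇒ x* = 17
y-coordinate, sorted with cumulative weight:
  y=1 (U, w=40) cum 40
  y=4 (S, w=45) cum 85
  y=6 (Q, w=70) cum 155  ← median
  y=8 (T, w=20) cum 175
  y=18 (P, w=90) cum 265
  y=18 (R, w=4) cum 269
⇒ y* = 6

(17, 6)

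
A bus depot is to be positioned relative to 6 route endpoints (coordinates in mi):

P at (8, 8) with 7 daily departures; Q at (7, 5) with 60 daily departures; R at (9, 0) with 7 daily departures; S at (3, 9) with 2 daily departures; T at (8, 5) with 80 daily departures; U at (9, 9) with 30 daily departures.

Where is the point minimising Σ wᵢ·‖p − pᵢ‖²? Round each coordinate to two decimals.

(7.82, 5.61)

The minimiser of Σwᵢ‖p−pᵢ‖² is the weighted centroid p* = (Σwᵢpᵢ)/(Σwᵢ).
Σwᵢ = 186.
Σwᵢxᵢ = 7·8 + 60·7 + 7·9 + 2·3 + 80·8 + 30·9 = 1455.
Σwᵢyᵢ = 7·8 + 60·5 + 7·0 + 2·9 + 80·5 + 30·9 = 1044.
x* = 1455/186 = 7.82, y* = 1044/186 = 5.61.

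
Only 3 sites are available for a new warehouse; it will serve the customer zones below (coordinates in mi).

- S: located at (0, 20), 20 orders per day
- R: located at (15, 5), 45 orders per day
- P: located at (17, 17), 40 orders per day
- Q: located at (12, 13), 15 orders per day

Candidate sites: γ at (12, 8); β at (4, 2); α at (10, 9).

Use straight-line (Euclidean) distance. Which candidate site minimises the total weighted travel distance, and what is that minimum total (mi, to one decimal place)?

γ, total 1017.2 mi

Total weighted distance at each candidate:
  γ (12, 8): total = 1017.2
  β (4, 2): total = 1879.9
  α (10, 9): total = 1077.7
Minimum is at γ with total 1017.2 mi.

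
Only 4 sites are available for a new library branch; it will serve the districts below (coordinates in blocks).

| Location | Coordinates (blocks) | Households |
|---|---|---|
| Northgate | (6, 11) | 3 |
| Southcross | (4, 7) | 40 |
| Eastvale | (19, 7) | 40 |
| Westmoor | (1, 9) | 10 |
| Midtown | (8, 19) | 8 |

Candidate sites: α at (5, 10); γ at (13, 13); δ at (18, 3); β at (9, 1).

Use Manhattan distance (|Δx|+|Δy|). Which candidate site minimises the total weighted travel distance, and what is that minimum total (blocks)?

α, total 992 blocks

Total weighted distance at each candidate:
  α (5, 10): total = 992
  γ (13, 13): total = 1355
  δ (18, 3): total = 1418
  β (9, 1): total = 1431
Minimum is at α with total 992 blocks.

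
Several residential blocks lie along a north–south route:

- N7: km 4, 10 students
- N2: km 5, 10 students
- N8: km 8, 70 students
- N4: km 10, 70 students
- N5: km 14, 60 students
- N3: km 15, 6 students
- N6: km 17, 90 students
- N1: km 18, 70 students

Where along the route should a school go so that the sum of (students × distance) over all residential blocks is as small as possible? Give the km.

For a sum of weighted absolute distances on a line, the optimum is the weighted median (not the mean). Total weight W = 386; half-weight = 193.
Sort by position and accumulate weight:
  km 4 (N7, w=10) → cum 10
  km 5 (N2, w=10) → cum 20
  km 8 (N8, w=70) → cum 90
  km 10 (N4, w=70) → cum 160
  km 14 (N5, w=60) → cum 220  ≥ 193 → median here
  km 15 (N3, w=6) → cum 226
  km 17 (N6, w=90) → cum 316
  km 18 (N1, w=70) → cum 386
Optimal location: km 14.

x = 14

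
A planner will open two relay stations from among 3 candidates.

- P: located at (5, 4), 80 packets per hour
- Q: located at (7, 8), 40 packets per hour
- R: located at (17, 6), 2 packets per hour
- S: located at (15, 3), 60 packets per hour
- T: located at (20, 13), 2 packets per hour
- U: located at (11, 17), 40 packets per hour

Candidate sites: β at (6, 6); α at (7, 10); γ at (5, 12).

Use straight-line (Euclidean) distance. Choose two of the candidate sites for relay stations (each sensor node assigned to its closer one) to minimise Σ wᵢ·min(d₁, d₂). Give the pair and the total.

Evaluate every pair (each demand assigned to the nearer of the two):
  {β, α}: total = 1198.8
  {β, γ}: total = 1202.0
  {α, γ}: total = 1584.4
Best pair: {β, α} with total 1198.8.

{β, α}, total 1198.8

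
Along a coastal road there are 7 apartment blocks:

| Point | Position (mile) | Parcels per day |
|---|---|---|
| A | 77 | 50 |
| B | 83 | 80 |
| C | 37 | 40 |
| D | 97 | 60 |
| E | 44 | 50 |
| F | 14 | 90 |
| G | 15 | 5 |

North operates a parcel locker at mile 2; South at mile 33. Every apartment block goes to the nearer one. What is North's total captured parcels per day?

The indifferent point is the midpoint (2+33)/2 = 17.5; apartment blocks left of it (closer to North at 2) go to North, those right go to South.
  F at 14 (w=90) → North
  G at 15 (w=5) → North
  C at 37 (w=40) → South
  E at 44 (w=50) → South
  A at 77 (w=50) → South
  B at 83 (w=80) → South
  D at 97 (w=60) → South
North captures 95; South captures 280.

95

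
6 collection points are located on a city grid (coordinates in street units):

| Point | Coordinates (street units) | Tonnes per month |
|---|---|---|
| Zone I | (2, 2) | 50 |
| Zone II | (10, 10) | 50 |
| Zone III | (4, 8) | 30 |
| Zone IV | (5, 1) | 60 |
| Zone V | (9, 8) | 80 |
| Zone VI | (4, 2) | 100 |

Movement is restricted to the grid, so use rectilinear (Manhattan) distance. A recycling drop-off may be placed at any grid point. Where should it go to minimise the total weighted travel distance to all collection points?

Manhattan distance separates: Σwᵢ(|x−xᵢ|+|y−yᵢ|) = Σwᵢ|x−xᵢ| + Σwᵢ|y−yᵢ|, so x and y are optimised independently as 1-D weighted medians.
Total weight W = 370; half = 185.
x-coordinate, sorted with cumulative weight:
  x=2 (Zone I, w=50) cum 50
  x=4 (Zone III, w=30) cum 80
  x=4 (Zone VI, w=100) cum 180
  x=5 (Zone IV, w=60) cum 240  ← median
  x=9 (Zone V, w=80) cum 320
  x=10 (Zone II, w=50) cum 370
⇒ x* = 5
y-coordinate, sorted with cumulative weight:
  y=1 (Zone IV, w=60) cum 60
  y=2 (Zone I, w=50) cum 110
  y=2 (Zone VI, w=100) cum 210  ← median
  y=8 (Zone III, w=30) cum 240
  y=8 (Zone V, w=80) cum 320
  y=10 (Zone II, w=50) cum 370
⇒ y* = 2

(5, 2)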